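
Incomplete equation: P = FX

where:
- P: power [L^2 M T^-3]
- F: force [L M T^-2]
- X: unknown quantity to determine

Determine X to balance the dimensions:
X = v (velocity), dimensions [L T^-1]

P has dimensions [L^2 M T^-3]; the rest of the RHS (F) has dimensions [L M T^-2].
So X must have dimensions [L T^-1] — X = v (velocity).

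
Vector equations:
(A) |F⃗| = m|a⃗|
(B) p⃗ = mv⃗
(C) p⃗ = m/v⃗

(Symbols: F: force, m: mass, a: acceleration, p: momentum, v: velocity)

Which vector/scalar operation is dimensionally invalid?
(C) p⃗ = m/v⃗

(A) |F⃗| = m|a⃗|: LHS [L M T^-2], RHS [L M T^-2] ✓ — magnitudes of vectors are scalars
(B) p⃗ = mv⃗: LHS [L M T^-1], RHS [L M T^-1] ✓ — mass (scalar) times velocity (vector)
(C) p⃗ = m/v⃗: LHS [L M T^-1], RHS [L^-1 M T] ✗ — momentum is mass times velocity; should be mv⃗ (and division by a vector is undefined)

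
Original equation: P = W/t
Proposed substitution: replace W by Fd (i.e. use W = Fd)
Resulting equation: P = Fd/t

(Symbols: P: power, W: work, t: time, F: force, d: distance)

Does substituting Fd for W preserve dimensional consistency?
Yes

[W] = [L^2 M T^-2] and [Fd] = [L^2 M T^-2]. These match, so the substitution replaces a quantity by one of the same dimensions and the result P = Fd/t has LHS [L^2 M T^-3] vs RHS [L^2 M T^-3] — still consistent.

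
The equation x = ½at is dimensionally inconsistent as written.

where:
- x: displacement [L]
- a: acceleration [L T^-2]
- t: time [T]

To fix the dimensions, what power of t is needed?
The exponent of t should be 2: x = ½at^2

The LHS x has dimensions [L]; t has dimensions [T].
As written, the RHS ½at (exponent 1 on t) has dimensions [L T^-1], which does not match.
With exponent 2, the RHS ½at^2 has dimensions [L], matching the LHS.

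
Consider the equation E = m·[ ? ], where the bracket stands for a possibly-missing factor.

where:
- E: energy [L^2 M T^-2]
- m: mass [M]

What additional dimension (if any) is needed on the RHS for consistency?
[L^2 T^-2] — velocity squared (e.g. v²)

E has dimensions [L^2 M T^-2]; m has dimensions [M].
The bracketed factor must supply [L^2 M T^-2] / [M] = [L^2 T^-2].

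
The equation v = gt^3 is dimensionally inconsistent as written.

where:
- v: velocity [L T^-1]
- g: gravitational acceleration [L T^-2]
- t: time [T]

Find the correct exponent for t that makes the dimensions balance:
The exponent of t should be 1: v = gt

The LHS v has dimensions [L T^-1]; t has dimensions [T].
As written, the RHS gt^3 (exponent 3 on t) has dimensions [L T], which does not match.
With exponent 1, the RHS gt has dimensions [L T^-1], matching the LHS.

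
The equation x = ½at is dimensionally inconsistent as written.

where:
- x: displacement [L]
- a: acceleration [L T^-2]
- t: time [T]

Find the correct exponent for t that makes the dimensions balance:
The exponent of t should be 2: x = ½at^2

The LHS x has dimensions [L]; t has dimensions [T].
As written, the RHS ½at (exponent 1 on t) has dimensions [L T^-1], which does not match.
With exponent 2, the RHS ½at^2 has dimensions [L], matching the LHS.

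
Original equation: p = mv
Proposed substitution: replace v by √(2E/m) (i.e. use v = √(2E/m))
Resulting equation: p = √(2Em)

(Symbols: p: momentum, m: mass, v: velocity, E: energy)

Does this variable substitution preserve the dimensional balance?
Yes

[v] = [L T^-1] and [√(2E/m)] = [L T^-1]. These match, so the substitution replaces a quantity by one of the same dimensions and the result p = √(2Em) has LHS [L M T^-1] vs RHS [L M T^-1] — still consistent.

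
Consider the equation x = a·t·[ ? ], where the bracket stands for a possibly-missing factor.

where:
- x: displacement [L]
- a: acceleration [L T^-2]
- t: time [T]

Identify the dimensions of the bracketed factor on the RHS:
[T] — time (e.g. t)

x has dimensions [L]; a·t has dimensions [L T^-1].
The bracketed factor must supply [L] / [L T^-1] = [T].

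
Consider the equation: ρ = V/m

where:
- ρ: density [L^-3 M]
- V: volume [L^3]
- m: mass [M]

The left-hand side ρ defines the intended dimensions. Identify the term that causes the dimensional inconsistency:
The right-hand side term V/m

ρ has dimensions [L^-3 M], but V/m has dimensions [L^3 M^-1], so the term V/m is dimensionally wrong for ρ.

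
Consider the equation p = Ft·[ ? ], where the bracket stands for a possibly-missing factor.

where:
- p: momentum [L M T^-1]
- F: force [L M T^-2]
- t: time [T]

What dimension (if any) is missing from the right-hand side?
Nothing is missing — the bracketed factor must be dimensionless.

p has dimensions [L M T^-1] and Ft already has dimensions [L M T^-1], so p = Ft is dimensionally complete.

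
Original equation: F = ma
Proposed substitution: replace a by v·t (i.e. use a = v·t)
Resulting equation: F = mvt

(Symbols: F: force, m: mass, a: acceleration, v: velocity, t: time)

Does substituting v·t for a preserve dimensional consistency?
No

[a] = [L T^-2] and [v·t] = [L]. These differ, so the substitution replaces a quantity by one of different dimensions and the result F = mvt has LHS [L M T^-2] vs RHS [L M] — inconsistent.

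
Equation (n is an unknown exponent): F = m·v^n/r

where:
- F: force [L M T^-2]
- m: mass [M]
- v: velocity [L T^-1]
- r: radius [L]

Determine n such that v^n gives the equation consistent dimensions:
n = 2

F has dimensions [L M T^-2]; v has dimensions [L T^-1].
The rest of the RHS has dimensions [L^-1 M], so v^n must supply [L^2 T^-2].
With n = 2: m·v^2/r has dimensions [L M T^-2], matching the LHS ✓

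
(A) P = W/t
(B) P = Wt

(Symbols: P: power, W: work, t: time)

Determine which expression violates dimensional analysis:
(B)

(A) P = W/t: LHS [L^2 M T^-3], RHS [L^2 M T^-3] ✓
(B) P = Wt: LHS [L^2 M T^-3], RHS [L^2 M T^-1] ✗

Expression (B) P = Wt is dimensionally incorrect.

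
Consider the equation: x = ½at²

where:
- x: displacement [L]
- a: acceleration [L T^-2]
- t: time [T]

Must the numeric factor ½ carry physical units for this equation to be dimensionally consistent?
No

x has dimensions [L] and at² already has dimensions [L], so the equation balances without ½ contributing any dimensions. ½ is a pure (dimensionless) number; changing or removing it would not affect dimensional consistency.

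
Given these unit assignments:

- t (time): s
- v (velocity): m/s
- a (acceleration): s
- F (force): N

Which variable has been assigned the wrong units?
a

The variable a (acceleration) should have units m/s², not s.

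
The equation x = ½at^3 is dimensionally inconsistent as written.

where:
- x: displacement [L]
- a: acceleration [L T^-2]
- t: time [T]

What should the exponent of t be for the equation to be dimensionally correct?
The exponent of t should be 2: x = ½at^2

The LHS x has dimensions [L]; t has dimensions [T].
As written, the RHS ½at^3 (exponent 3 on t) has dimensions [L T], which does not match.
With exponent 2, the RHS ½at^2 has dimensions [L], matching the LHS.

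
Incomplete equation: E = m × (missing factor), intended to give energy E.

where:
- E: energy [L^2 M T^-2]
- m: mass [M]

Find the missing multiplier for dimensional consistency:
v² (velocity squared), dimensions [L^2 T^-2]

E has dimensions [L^2 M T^-2] and m has dimensions [M].
The missing factor must have dimensions [L^2 M T^-2] / [M] = [L^2 T^-2], i.e. velocity squared (v²).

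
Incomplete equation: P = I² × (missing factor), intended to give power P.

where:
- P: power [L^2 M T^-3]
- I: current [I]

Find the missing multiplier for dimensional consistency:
R (resistance), dimensions [I^-2 L^2 M T^-3]

P has dimensions [L^2 M T^-3] and I² has dimensions [I^2].
The missing factor must have dimensions [L^2 M T^-3] / [I^2] = [I^-2 L^2 M T^-3], i.e. resistance (R).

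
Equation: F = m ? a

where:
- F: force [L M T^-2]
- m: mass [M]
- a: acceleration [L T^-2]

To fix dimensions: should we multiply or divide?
multiplication (×): F = m × a

F [L M T^-2]; m [M]; a [L T^-2].
m × a → [L M T^-2] ✓
m ÷ a → [L^-1 M T^2] ✗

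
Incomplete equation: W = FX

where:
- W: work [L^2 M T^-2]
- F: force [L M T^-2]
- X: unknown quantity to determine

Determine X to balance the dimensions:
X = d (distance), dimensions [L]

W has dimensions [L^2 M T^-2]; the rest of the RHS (F) has dimensions [L M T^-2].
So X must have dimensions [L] — X = d (distance).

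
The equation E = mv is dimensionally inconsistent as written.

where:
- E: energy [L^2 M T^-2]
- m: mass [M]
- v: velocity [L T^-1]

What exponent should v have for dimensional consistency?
The exponent of v should be 2: E = mv^2

The LHS E has dimensions [L^2 M T^-2]; v has dimensions [L T^-1].
As written, the RHS mv (exponent 1 on v) has dimensions [L M T^-1], which does not match.
With exponent 2, the RHS mv^2 has dimensions [L^2 M T^-2], matching the LHS.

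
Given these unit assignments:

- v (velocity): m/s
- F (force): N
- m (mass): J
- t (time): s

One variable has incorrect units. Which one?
m

The variable m (mass) should have units kg, not J.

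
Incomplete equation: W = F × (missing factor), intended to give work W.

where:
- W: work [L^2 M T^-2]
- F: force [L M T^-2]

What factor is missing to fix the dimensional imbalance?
d (distance), dimensions [L]

W has dimensions [L^2 M T^-2] and F has dimensions [L M T^-2].
The missing factor must have dimensions [L^2 M T^-2] / [L M T^-2] = [L], i.e. distance (d).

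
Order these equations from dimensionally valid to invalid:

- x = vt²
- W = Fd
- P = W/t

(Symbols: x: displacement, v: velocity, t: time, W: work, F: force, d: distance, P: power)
Dimensionally correct: W = Fd, P = W/t
Dimensionally incorrect: x = vt²
Ordered (correct first, then incorrect): W = Fd, P = W/t, x = vt²

- x = vt²: LHS [L], RHS [L T] → incorrect ✗
- W = Fd: LHS [L^2 M T^-2], RHS [L^2 M T^-2] → correct ✓
- P = W/t: LHS [L^2 M T^-3], RHS [L^2 M T^-3] → correct ✓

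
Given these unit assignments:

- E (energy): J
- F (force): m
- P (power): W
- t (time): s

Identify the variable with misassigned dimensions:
F

The variable F (force) should have units N, not m.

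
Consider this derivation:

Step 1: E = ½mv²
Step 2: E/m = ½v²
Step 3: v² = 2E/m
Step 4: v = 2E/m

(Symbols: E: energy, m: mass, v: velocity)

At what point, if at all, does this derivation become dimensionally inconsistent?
Step 4

Step 1: E = ½mv² → LHS [L^2 M T^-2], RHS [L^2 M T^-2] ✓
Step 2: E/m = ½v² → LHS [L^2 T^-2], RHS [L^2 T^-2] ✓
Step 3: v² = 2E/m → LHS [L^2 T^-2], RHS [L^2 T^-2] ✓
Step 4: v = 2E/m → LHS [L T^-1], RHS [L^2 T^-2] ✗

The first dimensional inconsistency appears in step 4: v = 2E/m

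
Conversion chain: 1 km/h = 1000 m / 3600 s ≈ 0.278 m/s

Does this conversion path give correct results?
The chain is correct (no errors).

Correct: 1 km = 1000 m, 1 h = 3600 s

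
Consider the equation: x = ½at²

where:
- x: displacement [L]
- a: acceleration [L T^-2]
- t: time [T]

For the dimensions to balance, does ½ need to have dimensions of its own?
No

x has dimensions [L] and at² already has dimensions [L], so the equation balances without ½ contributing any dimensions. ½ is a pure (dimensionless) number; changing or removing it would not affect dimensional consistency.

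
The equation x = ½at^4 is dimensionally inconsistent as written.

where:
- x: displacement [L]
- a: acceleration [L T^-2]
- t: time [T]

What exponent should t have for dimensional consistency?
The exponent of t should be 2: x = ½at^2

The LHS x has dimensions [L]; t has dimensions [T].
As written, the RHS ½at^4 (exponent 4 on t) has dimensions [L T^2], which does not match.
With exponent 2, the RHS ½at^2 has dimensions [L], matching the LHS.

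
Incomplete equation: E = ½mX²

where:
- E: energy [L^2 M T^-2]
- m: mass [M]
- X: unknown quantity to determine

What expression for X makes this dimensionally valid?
X = v (velocity), dimensions [L T^-1]

E has dimensions [L^2 M T^-2]; the rest of the RHS (½m) has dimensions [M].
So X² must have dimensions [L^2 T^-2], i.e. X has dimensions [L T^-1] — X = v (velocity).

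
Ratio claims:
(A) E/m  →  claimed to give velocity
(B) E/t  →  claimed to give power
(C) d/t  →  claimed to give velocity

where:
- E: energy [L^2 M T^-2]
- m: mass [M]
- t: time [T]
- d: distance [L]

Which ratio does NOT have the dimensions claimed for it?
(A) E/m does not give velocity

(A) E/m: [L^2 T^-2] ≠ velocity [L T^-1] ✗
(B) E/t: [L^2 M T^-3] = power [L^2 M T^-3] ✓
(C) d/t: [L T^-1] = velocity [L T^-1] ✓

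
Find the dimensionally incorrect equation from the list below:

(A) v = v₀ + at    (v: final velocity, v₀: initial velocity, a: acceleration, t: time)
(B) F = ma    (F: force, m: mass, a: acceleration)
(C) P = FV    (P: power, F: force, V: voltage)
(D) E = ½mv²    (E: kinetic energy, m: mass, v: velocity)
(C) P = FV

The equation (C) P = FV is dimensionally incorrect.

LHS (P): [L^2 M T^-3]
RHS (FV): [I^-1 L^3 M^2 T^-5] ✗

The dimensions do not match. The other three equations balance.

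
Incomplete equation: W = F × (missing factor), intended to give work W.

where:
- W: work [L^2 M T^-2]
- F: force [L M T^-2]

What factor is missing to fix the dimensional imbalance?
d (distance), dimensions [L]

W has dimensions [L^2 M T^-2] and F has dimensions [L M T^-2].
The missing factor must have dimensions [L^2 M T^-2] / [L M T^-2] = [L], i.e. distance (d).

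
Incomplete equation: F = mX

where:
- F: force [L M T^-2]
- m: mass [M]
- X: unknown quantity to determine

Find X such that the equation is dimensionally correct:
X = a (acceleration), dimensions [L T^-2]

F has dimensions [L M T^-2]; the rest of the RHS (m) has dimensions [M].
So X must have dimensions [L T^-2] — X = a (acceleration).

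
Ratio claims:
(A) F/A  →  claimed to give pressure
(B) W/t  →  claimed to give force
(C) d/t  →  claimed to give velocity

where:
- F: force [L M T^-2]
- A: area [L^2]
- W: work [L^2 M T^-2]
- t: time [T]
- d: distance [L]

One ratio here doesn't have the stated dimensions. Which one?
(B) W/t does not give force

(A) F/A: [L^-1 M T^-2] = pressure [L^-1 M T^-2] ✓
(B) W/t: [L^2 M T^-3] ≠ force [L M T^-2] ✗
(C) d/t: [L T^-1] = velocity [L T^-1] ✓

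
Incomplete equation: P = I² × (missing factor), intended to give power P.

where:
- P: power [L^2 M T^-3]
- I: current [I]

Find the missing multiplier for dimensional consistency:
R (resistance), dimensions [I^-2 L^2 M T^-3]

P has dimensions [L^2 M T^-3] and I² has dimensions [I^2].
The missing factor must have dimensions [L^2 M T^-3] / [I^2] = [I^-2 L^2 M T^-3], i.e. resistance (R).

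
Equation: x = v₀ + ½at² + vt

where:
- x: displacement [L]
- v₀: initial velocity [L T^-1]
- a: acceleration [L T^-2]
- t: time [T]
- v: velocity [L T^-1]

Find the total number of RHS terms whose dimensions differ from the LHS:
1

LHS x: [L]
- v₀: [L T^-1] ✗
- ½at²: [L] ✓
- vt: [L] ✓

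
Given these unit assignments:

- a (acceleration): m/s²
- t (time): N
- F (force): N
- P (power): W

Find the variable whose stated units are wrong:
t

The variable t (time) should have units s, not N.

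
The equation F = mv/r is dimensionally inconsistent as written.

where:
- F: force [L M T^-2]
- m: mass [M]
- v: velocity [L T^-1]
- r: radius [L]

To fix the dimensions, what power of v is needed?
The exponent of v should be 2: F = mv^2/r

The LHS F has dimensions [L M T^-2]; v has dimensions [L T^-1].
As written, the RHS mv/r (exponent 1 on v) has dimensions [M T^-1], which does not match.
With exponent 2, the RHS mv^2/r has dimensions [L M T^-2], matching the LHS.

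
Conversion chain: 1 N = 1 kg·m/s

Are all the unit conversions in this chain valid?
The chain is incorrect (it contains an error).

Incorrect: Newton is kg·m/s², not kg·m/s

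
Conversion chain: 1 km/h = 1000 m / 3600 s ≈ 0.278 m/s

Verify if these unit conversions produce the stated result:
The chain is correct (no errors).

Correct: 1 km = 1000 m, 1 h = 3600 s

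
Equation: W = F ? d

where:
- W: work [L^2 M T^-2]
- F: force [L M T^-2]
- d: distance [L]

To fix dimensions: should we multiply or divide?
multiplication (×): W = F × d

W [L^2 M T^-2]; F [L M T^-2]; d [L].
F × d → [L^2 M T^-2] ✓
F ÷ d → [M T^-2] ✗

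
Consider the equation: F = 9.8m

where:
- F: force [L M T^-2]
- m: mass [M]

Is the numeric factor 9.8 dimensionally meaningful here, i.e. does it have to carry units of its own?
Yes

F has dimensions [L M T^-2], while m alone has dimensions [M]. For the equation to balance, the factor 9.8 must carry dimensions [L T^-2] — it is a dimensional constant (a numerical value of a physical quantity with its units suppressed), not a pure number.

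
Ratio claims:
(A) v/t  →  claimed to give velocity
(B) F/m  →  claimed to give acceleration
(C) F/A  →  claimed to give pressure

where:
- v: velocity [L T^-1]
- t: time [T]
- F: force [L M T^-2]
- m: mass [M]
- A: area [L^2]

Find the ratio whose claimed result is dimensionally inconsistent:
(A) v/t does not give velocity

(A) v/t: [L T^-2] ≠ velocity [L T^-1] ✗
(B) F/m: [L T^-2] = acceleration [L T^-2] ✓
(C) F/A: [L^-1 M T^-2] = pressure [L^-1 M T^-2] ✓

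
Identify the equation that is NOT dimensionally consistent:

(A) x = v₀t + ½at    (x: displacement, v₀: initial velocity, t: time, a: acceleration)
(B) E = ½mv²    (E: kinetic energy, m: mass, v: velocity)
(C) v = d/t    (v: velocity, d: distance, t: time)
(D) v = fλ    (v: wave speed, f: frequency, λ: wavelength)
(A) x = v₀t + ½at

The equation (A) x = v₀t + ½at is dimensionally incorrect.

LHS (x): [L]
RHS terms:
  - v₀t: [L] ✓
  - ½at: [L T^-1] ✗ (does not match LHS)

The dimensions do not match. The other three equations balance.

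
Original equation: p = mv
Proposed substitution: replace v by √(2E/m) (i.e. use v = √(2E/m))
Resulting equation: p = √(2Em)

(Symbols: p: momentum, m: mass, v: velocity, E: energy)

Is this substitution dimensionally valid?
Yes

[v] = [L T^-1] and [√(2E/m)] = [L T^-1]. These match, so the substitution replaces a quantity by one of the same dimensions and the result p = √(2Em) has LHS [L M T^-1] vs RHS [L M T^-1] — still consistent.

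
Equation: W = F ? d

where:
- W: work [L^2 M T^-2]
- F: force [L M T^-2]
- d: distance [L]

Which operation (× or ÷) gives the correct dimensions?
multiplication (×): W = F × d

W [L^2 M T^-2]; F [L M T^-2]; d [L].
F × d → [L^2 M T^-2] ✓
F ÷ d → [M T^-2] ✗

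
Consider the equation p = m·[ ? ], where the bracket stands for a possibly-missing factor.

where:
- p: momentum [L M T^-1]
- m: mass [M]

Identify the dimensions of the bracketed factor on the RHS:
[L T^-1] — velocity (e.g. v)

p has dimensions [L M T^-1]; m has dimensions [M].
The bracketed factor must supply [L M T^-1] / [M] = [L T^-1].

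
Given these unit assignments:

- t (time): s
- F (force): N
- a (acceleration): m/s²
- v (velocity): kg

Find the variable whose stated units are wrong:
v

The variable v (velocity) should have units m/s, not kg.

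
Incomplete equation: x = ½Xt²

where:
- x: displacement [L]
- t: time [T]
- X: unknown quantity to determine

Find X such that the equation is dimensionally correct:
X = a (acceleration), dimensions [L T^-2]

x has dimensions [L]; the rest of the RHS (½ t²) has dimensions [T^2].
So X must have dimensions [L T^-2] — X = a (acceleration).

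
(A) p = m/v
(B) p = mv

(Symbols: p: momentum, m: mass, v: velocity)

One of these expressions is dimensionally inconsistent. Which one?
(A)

(A) p = m/v: LHS [L M T^-1], RHS [L^-1 M T] ✗
(B) p = mv: LHS [L M T^-1], RHS [L M T^-1] ✓

Expression (A) p = m/v is dimensionally incorrect.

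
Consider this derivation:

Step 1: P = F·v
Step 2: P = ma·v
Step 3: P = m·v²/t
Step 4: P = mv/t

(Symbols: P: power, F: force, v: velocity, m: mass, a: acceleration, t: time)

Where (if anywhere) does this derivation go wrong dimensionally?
Step 4

Step 1: P = F·v → LHS [L^2 M T^-3], RHS [L^2 M T^-3] ✓
Step 2: P = ma·v → LHS [L^2 M T^-3], RHS [L^2 M T^-3] ✓
Step 3: P = m·v²/t → LHS [L^2 M T^-3], RHS [L^2 M T^-3] ✓
Step 4: P = mv/t → LHS [L^2 M T^-3], RHS [L M T^-2] ✗

The first dimensional inconsistency appears in step 4: P = mv/t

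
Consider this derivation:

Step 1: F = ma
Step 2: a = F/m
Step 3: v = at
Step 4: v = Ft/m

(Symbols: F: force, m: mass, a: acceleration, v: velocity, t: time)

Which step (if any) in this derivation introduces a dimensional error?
No step introduces an error — all steps are dimensionally consistent.

Step 1: F = ma → LHS [L M T^-2], RHS [L M T^-2] ✓
Step 2: a = F/m → LHS [L T^-2], RHS [L T^-2] ✓
Step 3: v = at → LHS [L T^-1], RHS [L T^-1] ✓
Step 4: v = Ft/m → LHS [L T^-1], RHS [L T^-1] ✓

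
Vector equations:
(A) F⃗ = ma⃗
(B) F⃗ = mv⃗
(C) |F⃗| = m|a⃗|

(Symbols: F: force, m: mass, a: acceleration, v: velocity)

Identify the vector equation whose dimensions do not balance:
(B) F⃗ = mv⃗

(A) F⃗ = ma⃗: LHS [L M T^-2], RHS [L M T^-2] ✓ — Force and acceleration are vectors, mass is a scalar
(B) F⃗ = mv⃗: LHS [L M T^-2], RHS [L M T^-1] ✗ — mass times velocity is momentum, not force; should be ma⃗
(C) |F⃗| = m|a⃗|: LHS [L M T^-2], RHS [L M T^-2] ✓ — magnitudes of vectors are scalars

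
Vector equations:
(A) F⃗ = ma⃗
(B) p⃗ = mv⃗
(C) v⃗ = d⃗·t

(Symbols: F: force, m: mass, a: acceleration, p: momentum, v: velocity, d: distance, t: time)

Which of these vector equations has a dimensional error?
(C) v⃗ = d⃗·t

(A) F⃗ = ma⃗: LHS [L M T^-2], RHS [L M T^-2] ✓ — Force and acceleration are vectors, mass is a scalar
(B) p⃗ = mv⃗: LHS [L M T^-1], RHS [L M T^-1] ✓ — mass (scalar) times velocity (vector)
(C) v⃗ = d⃗·t: LHS [L T^-1], RHS [L T] ✗ — velocity is displacement per time; should be d⃗/t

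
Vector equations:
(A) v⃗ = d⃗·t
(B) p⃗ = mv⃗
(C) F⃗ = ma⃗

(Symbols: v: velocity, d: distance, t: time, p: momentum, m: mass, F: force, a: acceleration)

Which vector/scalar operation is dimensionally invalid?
(A) v⃗ = d⃗·t

(A) v⃗ = d⃗·t: LHS [L T^-1], RHS [L T] ✗ — velocity is displacement per time; should be d⃗/t
(B) p⃗ = mv⃗: LHS [L M T^-1], RHS [L M T^-1] ✓ — mass (scalar) times velocity (vector)
(C) F⃗ = ma⃗: LHS [L M T^-2], RHS [L M T^-2] ✓ — Force and acceleration are vectors, mass is a scalar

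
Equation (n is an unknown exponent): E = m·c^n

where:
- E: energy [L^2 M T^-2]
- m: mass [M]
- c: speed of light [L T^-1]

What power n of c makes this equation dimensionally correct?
n = 2

E has dimensions [L^2 M T^-2]; c has dimensions [L T^-1].
The rest of the RHS has dimensions [M], so c^n must supply [L^2 T^-2].
With n = 2: m·c^2 has dimensions [L^2 M T^-2], matching the LHS ✓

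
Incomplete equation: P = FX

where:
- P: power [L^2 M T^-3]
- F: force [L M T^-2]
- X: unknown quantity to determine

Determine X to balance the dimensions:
X = v (velocity), dimensions [L T^-1]

P has dimensions [L^2 M T^-3]; the rest of the RHS (F) has dimensions [L M T^-2].
So X must have dimensions [L T^-1] — X = v (velocity).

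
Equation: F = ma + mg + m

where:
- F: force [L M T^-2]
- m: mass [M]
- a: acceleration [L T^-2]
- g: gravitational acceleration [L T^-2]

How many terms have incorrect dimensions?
1

LHS F: [L M T^-2]
- ma: [L M T^-2] ✓
- mg: [L M T^-2] ✓
- m: [M] ✗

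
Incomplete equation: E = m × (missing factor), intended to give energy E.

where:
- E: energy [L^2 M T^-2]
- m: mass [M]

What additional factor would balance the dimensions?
v² (velocity squared), dimensions [L^2 T^-2]

E has dimensions [L^2 M T^-2] and m has dimensions [M].
The missing factor must have dimensions [L^2 M T^-2] / [M] = [L^2 T^-2], i.e. velocity squared (v²).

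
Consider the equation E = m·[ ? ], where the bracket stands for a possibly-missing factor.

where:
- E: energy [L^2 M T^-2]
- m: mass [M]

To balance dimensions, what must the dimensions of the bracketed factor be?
[L^2 T^-2] — velocity squared (e.g. v²)

E has dimensions [L^2 M T^-2]; m has dimensions [M].
The bracketed factor must supply [L^2 M T^-2] / [M] = [L^2 T^-2].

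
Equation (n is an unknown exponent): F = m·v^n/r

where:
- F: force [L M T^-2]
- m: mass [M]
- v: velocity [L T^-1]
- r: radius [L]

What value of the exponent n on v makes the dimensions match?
n = 2

F has dimensions [L M T^-2]; v has dimensions [L T^-1].
The rest of the RHS has dimensions [L^-1 M], so v^n must supply [L^2 T^-2].
With n = 2: m·v^2/r has dimensions [L M T^-2], matching the LHS ✓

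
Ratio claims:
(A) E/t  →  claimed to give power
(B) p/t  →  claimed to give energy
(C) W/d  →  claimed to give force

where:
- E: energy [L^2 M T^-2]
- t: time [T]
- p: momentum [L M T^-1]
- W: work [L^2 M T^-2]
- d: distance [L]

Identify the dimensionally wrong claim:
(B) p/t does not give energy

(A) E/t: [L^2 M T^-3] = power [L^2 M T^-3] ✓
(B) p/t: [L M T^-2] ≠ energy [L^2 M T^-2] ✗
(C) W/d: [L M T^-2] = force [L M T^-2] ✓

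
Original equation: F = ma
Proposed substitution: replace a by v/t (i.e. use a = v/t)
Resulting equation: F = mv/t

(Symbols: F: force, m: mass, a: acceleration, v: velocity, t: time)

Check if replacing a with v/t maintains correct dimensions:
Yes

[a] = [L T^-2] and [v/t] = [L T^-2]. These match, so the substitution replaces a quantity by one of the same dimensions and the result F = mv/t has LHS [L M T^-2] vs RHS [L M T^-2] — still consistent.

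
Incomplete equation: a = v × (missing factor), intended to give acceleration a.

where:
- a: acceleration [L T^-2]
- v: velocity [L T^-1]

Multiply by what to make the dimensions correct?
1/t (inverse time), dimensions [T^-1]

a has dimensions [L T^-2] and v has dimensions [L T^-1].
The missing factor must have dimensions [L T^-2] / [L T^-1] = [T^-1], i.e. inverse time (1/t).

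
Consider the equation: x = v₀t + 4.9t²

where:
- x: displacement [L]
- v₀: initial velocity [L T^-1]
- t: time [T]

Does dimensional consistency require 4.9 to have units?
Yes

x has dimensions [L], while t² alone has dimensions [T^2]. For the equation to balance, the factor 4.9 must carry dimensions [L T^-2] — it is a dimensional constant (a numerical value of a physical quantity with its units suppressed), not a pure number.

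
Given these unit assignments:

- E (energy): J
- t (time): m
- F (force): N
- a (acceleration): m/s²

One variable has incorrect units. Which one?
t

The variable t (time) should have units s, not m.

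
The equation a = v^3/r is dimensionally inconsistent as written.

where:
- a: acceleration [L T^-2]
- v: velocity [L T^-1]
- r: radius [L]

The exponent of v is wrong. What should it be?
The exponent of v should be 2: a = v^2/r

The LHS a has dimensions [L T^-2]; v has dimensions [L T^-1].
As written, the RHS v^3/r (exponent 3 on v) has dimensions [L^2 T^-3], which does not match.
With exponent 2, the RHS v^2/r has dimensions [L T^-2], matching the LHS.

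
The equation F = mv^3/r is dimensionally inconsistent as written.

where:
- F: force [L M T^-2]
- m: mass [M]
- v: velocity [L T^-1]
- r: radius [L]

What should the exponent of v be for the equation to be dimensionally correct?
The exponent of v should be 2: F = mv^2/r

The LHS F has dimensions [L M T^-2]; v has dimensions [L T^-1].
As written, the RHS mv^3/r (exponent 3 on v) has dimensions [L^2 M T^-3], which does not match.
With exponent 2, the RHS mv^2/r has dimensions [L M T^-2], matching the LHS.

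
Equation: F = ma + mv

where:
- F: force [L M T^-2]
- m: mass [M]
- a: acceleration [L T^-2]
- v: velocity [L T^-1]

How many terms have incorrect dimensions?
1

LHS F: [L M T^-2]
- ma: [L M T^-2] ✓
- mv: [L M T^-1] ✗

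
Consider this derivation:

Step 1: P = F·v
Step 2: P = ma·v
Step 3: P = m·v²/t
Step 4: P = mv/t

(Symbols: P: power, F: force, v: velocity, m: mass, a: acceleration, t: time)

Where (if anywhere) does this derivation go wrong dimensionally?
Step 4

Step 1: P = F·v → LHS [L^2 M T^-3], RHS [L^2 M T^-3] ✓
Step 2: P = ma·v → LHS [L^2 M T^-3], RHS [L^2 M T^-3] ✓
Step 3: P = m·v²/t → LHS [L^2 M T^-3], RHS [L^2 M T^-3] ✓
Step 4: P = mv/t → LHS [L^2 M T^-3], RHS [L M T^-2] ✗

The first dimensional inconsistency appears in step 4: P = mv/t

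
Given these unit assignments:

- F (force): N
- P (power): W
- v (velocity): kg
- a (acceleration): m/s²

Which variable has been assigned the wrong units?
v

The variable v (velocity) should have units m/s, not kg.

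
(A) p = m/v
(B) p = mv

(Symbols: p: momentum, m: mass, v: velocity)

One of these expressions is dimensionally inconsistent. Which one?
(A)

(A) p = m/v: LHS [L M T^-1], RHS [L^-1 M T] ✗
(B) p = mv: LHS [L M T^-1], RHS [L M T^-1] ✓

Expression (A) p = m/v is dimensionally incorrect.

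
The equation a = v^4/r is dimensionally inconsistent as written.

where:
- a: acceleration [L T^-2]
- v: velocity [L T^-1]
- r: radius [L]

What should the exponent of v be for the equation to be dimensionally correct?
The exponent of v should be 2: a = v^2/r

The LHS a has dimensions [L T^-2]; v has dimensions [L T^-1].
As written, the RHS v^4/r (exponent 4 on v) has dimensions [L^3 T^-4], which does not match.
With exponent 2, the RHS v^2/r has dimensions [L T^-2], matching the LHS.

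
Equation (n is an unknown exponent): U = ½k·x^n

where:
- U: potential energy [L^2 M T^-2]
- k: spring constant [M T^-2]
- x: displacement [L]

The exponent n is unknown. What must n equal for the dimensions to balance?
n = 2

U has dimensions [L^2 M T^-2]; x has dimensions [L].
The rest of the RHS has dimensions [M T^-2], so x^n must supply [L^2].
With n = 2: ½k·x^2 has dimensions [L^2 M T^-2], matching the LHS ✓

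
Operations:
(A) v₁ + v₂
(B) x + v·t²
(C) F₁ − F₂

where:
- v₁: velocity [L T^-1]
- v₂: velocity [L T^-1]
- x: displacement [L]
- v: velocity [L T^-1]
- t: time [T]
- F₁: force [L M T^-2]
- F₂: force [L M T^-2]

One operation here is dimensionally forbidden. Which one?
(B) x + v·t²

(A) v₁ + v₂: v₁ [L T^-1] and v₂ [L T^-1] — same dimensions ✓
(B) x + v·t²: x [L] and v·t² [L T] — different dimensions cannot be added/subtracted ✗
(C) F₁ − F₂: F₁ [L M T^-2] and F₂ [L M T^-2] — same dimensions ✓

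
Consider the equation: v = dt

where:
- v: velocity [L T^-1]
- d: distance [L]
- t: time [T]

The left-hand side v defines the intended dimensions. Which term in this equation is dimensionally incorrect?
The right-hand side term dt

v has dimensions [L T^-1], but dt has dimensions [L T], so the term dt is dimensionally wrong for v.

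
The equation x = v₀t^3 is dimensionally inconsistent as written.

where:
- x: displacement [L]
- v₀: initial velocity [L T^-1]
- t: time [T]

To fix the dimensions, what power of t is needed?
The exponent of t should be 1: x = v₀t

The LHS x has dimensions [L]; t has dimensions [T].
As written, the RHS v₀t^3 (exponent 3 on t) has dimensions [L T^2], which does not match.
With exponent 1, the RHS v₀t has dimensions [L], matching the LHS.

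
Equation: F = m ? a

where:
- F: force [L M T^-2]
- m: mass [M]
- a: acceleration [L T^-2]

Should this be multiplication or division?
multiplication (×): F = m × a

F [L M T^-2]; m [M]; a [L T^-2].
m × a → [L M T^-2] ✓
m ÷ a → [L^-1 M T^2] ✗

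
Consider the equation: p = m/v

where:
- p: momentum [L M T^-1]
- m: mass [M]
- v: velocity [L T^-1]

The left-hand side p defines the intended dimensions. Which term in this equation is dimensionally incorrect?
The right-hand side term m/v

p has dimensions [L M T^-1], but m/v has dimensions [L^-1 M T], so the term m/v is dimensionally wrong for p.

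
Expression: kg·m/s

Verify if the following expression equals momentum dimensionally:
Yes

The expression kg·m/s has dimensions [L M T^-1], which is exactly momentum [L M T^-1].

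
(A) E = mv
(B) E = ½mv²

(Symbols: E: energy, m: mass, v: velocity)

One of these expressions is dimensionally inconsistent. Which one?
(A)

(A) E = mv: LHS [L^2 M T^-2], RHS [L M T^-1] ✗
(B) E = ½mv²: LHS [L^2 M T^-2], RHS [L^2 M T^-2] ✓

Expression (A) E = mv is dimensionally incorrect.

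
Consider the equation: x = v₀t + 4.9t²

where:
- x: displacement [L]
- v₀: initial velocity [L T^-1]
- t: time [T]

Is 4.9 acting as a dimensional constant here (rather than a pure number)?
Yes

x has dimensions [L], while t² alone has dimensions [T^2]. For the equation to balance, the factor 4.9 must carry dimensions [L T^-2] — it is a dimensional constant (a numerical value of a physical quantity with its units suppressed), not a pure number.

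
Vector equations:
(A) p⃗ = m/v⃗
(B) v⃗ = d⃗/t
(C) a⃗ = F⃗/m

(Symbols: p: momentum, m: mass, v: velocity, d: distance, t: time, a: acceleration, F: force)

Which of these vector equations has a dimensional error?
(A) p⃗ = m/v⃗

(A) p⃗ = m/v⃗: LHS [L M T^-1], RHS [L^-1 M T] ✗ — momentum is mass times velocity; should be mv⃗ (and division by a vector is undefined)
(B) v⃗ = d⃗/t: LHS [L T^-1], RHS [L T^-1] ✓ — displacement (vector) divided by time (scalar)
(C) a⃗ = F⃗/m: LHS [L T^-2], RHS [L T^-2] ✓ — force (vector) divided by mass (scalar)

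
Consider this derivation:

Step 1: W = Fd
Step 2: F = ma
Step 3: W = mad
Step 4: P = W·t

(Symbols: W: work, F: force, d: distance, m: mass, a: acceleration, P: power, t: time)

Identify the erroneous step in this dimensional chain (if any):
Step 4

Step 1: W = Fd → LHS [L^2 M T^-2], RHS [L^2 M T^-2] ✓
Step 2: F = ma → LHS [L M T^-2], RHS [L M T^-2] ✓
Step 3: W = mad → LHS [L^2 M T^-2], RHS [L^2 M T^-2] ✓
Step 4: P = W·t → LHS [L^2 M T^-3], RHS [L^2 M T^-1] ✗

The first dimensional inconsistency appears in step 4: P = W·t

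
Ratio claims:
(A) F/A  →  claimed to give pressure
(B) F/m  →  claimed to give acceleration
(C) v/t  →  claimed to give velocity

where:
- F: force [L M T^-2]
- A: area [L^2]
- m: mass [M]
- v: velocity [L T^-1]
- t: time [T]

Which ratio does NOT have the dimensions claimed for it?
(C) v/t does not give velocity

(A) F/A: [L^-1 M T^-2] = pressure [L^-1 M T^-2] ✓
(B) F/m: [L T^-2] = acceleration [L T^-2] ✓
(C) v/t: [L T^-2] ≠ velocity [L T^-1] ✗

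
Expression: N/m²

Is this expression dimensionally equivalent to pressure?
Yes

The expression N/m² has dimensions [L^-1 M T^-2], which is exactly pressure [L^-1 M T^-2].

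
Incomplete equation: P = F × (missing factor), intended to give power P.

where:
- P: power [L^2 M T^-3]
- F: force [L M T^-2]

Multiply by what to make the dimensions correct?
v (velocity), dimensions [L T^-1]

P has dimensions [L^2 M T^-3] and F has dimensions [L M T^-2].
The missing factor must have dimensions [L^2 M T^-3] / [L M T^-2] = [L T^-1], i.e. velocity (v).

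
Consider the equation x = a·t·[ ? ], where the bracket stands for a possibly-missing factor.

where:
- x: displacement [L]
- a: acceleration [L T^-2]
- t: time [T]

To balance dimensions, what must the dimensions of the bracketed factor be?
[T] — time (e.g. t)

x has dimensions [L]; a·t has dimensions [L T^-1].
The bracketed factor must supply [L] / [L T^-1] = [T].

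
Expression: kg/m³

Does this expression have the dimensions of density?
Yes

The expression kg/m³ has dimensions [L^-3 M], which is exactly density [L^-3 M].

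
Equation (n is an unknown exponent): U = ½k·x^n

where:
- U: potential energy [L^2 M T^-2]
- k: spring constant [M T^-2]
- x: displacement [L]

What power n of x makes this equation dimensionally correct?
n = 2

U has dimensions [L^2 M T^-2]; x has dimensions [L].
The rest of the RHS has dimensions [M T^-2], so x^n must supply [L^2].
With n = 2: ½k·x^2 has dimensions [L^2 M T^-2], matching the LHS ✓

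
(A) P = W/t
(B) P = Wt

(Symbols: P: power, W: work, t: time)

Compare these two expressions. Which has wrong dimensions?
(B)

(A) P = W/t: LHS [L^2 M T^-3], RHS [L^2 M T^-3] ✓
(B) P = Wt: LHS [L^2 M T^-3], RHS [L^2 M T^-1] ✗

Expression (B) P = Wt is dimensionally incorrect.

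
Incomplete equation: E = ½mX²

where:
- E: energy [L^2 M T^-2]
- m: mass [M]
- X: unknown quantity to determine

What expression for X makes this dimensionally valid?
X = v (velocity), dimensions [L T^-1]

E has dimensions [L^2 M T^-2]; the rest of the RHS (½m) has dimensions [M].
So X² must have dimensions [L^2 T^-2], i.e. X has dimensions [L T^-1] — X = v (velocity).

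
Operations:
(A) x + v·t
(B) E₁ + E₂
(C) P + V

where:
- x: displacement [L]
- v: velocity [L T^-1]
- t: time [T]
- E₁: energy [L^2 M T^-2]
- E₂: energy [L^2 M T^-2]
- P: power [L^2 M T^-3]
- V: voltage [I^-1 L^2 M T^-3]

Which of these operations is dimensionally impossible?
(C) P + V

(A) x + v·t: x [L] and v·t [L] — same dimensions ✓
(B) E₁ + E₂: E₁ [L^2 M T^-2] and E₂ [L^2 M T^-2] — same dimensions ✓
(C) P + V: P [L^2 M T^-3] and V [I^-1 L^2 M T^-3] — different dimensions cannot be added/subtracted ✗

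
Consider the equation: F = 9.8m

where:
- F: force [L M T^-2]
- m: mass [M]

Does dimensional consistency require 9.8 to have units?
Yes

F has dimensions [L M T^-2], while m alone has dimensions [M]. For the equation to balance, the factor 9.8 must carry dimensions [L T^-2] — it is a dimensional constant (a numerical value of a physical quantity with its units suppressed), not a pure number.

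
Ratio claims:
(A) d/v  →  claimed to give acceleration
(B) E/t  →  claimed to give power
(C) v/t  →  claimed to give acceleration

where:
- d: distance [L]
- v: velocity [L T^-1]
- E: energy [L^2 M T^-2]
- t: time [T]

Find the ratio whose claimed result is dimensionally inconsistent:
(A) d/v does not give acceleration

(A) d/v: [T] ≠ acceleration [L T^-2] ✗
(B) E/t: [L^2 M T^-3] = power [L^2 M T^-3] ✓
(C) v/t: [L T^-2] = acceleration [L T^-2] ✓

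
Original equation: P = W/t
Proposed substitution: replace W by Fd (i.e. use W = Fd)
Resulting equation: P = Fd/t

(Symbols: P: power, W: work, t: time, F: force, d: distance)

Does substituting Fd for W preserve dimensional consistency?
Yes

[W] = [L^2 M T^-2] and [Fd] = [L^2 M T^-2]. These match, so the substitution replaces a quantity by one of the same dimensions and the result P = Fd/t has LHS [L^2 M T^-3] vs RHS [L^2 M T^-3] — still consistent.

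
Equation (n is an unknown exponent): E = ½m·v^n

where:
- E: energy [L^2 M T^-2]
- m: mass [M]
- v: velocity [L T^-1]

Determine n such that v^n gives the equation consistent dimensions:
n = 2

E has dimensions [L^2 M T^-2]; v has dimensions [L T^-1].
The rest of the RHS has dimensions [M], so v^n must supply [L^2 T^-2].
With n = 2: ½m·v^2 has dimensions [L^2 M T^-2], matching the LHS ✓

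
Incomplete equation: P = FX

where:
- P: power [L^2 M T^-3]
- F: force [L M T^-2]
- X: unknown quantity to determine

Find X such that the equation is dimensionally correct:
X = v (velocity), dimensions [L T^-1]

P has dimensions [L^2 M T^-3]; the rest of the RHS (F) has dimensions [L M T^-2].
So X must have dimensions [L T^-1] — X = v (velocity).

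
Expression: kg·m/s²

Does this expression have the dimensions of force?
Yes

The expression kg·m/s² has dimensions [L M T^-2], which is exactly force [L M T^-2].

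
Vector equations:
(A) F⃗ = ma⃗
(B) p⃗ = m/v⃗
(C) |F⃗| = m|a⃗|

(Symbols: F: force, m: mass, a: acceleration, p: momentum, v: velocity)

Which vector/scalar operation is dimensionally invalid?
(B) p⃗ = m/v⃗

(A) F⃗ = ma⃗: LHS [L M T^-2], RHS [L M T^-2] ✓ — Force and acceleration are vectors, mass is a scalar
(B) p⃗ = m/v⃗: LHS [L M T^-1], RHS [L^-1 M T] ✗ — momentum is mass times velocity; should be mv⃗ (and division by a vector is undefined)
(C) |F⃗| = m|a⃗|: LHS [L M T^-2], RHS [L M T^-2] ✓ — magnitudes of vectors are scalars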